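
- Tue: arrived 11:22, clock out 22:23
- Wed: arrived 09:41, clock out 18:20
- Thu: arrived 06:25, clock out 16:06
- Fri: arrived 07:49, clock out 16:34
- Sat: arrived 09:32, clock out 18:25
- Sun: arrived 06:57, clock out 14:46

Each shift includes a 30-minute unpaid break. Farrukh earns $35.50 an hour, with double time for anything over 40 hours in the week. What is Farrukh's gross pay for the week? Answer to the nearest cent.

Tue: 11:22–22:23 = 11 h 1 min; less 30 min break → 10 h 31 min
Wed: 09:41–18:20 = 8 h 39 min; less 30 min break → 8 h 9 min
Thu: 06:25–16:06 = 9 h 41 min; less 30 min break → 9 h 11 min
Fri: 07:49–16:34 = 8 h 45 min; less 30 min break → 8 h 15 min
Sat: 09:32–18:25 = 8 h 53 min; less 30 min break → 8 h 23 min
Sun: 06:57–14:46 = 7 h 49 min; less 30 min break → 7 h 19 min
Total worked: 51 h 48 min = 3108 min.
Regular 40 h 0 min = 2400 min at $35.50/h; overtime 11 h 48 min = 708 min at $71.00/h.
Pay = (2400 × $35.50 + 708 × $71.00) ÷ 60 = $2257.80.

$2257.80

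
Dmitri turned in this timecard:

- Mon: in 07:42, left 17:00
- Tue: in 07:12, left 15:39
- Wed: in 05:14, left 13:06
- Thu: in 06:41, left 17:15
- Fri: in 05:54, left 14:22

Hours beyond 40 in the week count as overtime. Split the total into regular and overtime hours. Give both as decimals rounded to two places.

Regular 40.00 hours, overtime 4.65 hours

Mon: 07:42–17:00 = 9 h 18 min
Tue: 07:12–15:39 = 8 h 27 min
Wed: 05:14–13:06 = 7 h 52 min
Thu: 06:41–17:15 = 10 h 34 min
Fri: 05:54–14:22 = 8 h 28 min
Total worked: 44 h 39 min = 44.65 h.
Threshold 40 h → overtime 4 h 39 min, regular 40 h 0 min.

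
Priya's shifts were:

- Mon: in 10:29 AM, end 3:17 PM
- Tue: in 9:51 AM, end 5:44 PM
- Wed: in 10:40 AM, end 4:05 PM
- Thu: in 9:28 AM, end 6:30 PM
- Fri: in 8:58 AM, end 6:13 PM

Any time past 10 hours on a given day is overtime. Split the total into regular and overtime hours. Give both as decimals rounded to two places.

Regular 36.38 hours, overtime 0.00 hours

Mon: 10:29 AM–3:17 PM = 4 h 48 min
Tue: 9:51 AM–5:44 PM = 7 h 53 min
Wed: 10:40 AM–4:05 PM = 5 h 25 min
Thu: 9:28 AM–6:30 PM = 9 h 2 min
Fri: 8:58 AM–6:13 PM = 9 h 15 min
Mon reg 4 h 48 min / OT 0 h 0 min; Tue reg 7 h 53 min / OT 0 h 0 min; Wed reg 5 h 25 min / OT 0 h 0 min; Thu reg 9 h 2 min / OT 0 h 0 min; Fri reg 9 h 15 min / OT 0 h 0 min.
Totals: regular 36 h 23 min, overtime 0 h 0 min.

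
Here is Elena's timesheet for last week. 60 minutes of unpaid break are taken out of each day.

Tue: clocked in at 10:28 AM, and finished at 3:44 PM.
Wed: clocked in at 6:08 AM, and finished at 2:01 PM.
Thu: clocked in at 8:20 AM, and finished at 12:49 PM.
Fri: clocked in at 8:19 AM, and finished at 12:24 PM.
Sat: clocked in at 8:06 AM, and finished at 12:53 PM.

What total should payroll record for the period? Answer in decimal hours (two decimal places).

21.50 hours

Tue: 10:28 AM–3:44 PM = 5 h 16 min; less 60 min break → 4 h 16 min
Wed: 6:08 AM–2:01 PM = 7 h 53 min; less 60 min break → 6 h 53 min
Thu: 8:20 AM–12:49 PM = 4 h 29 min; less 60 min break → 3 h 29 min
Fri: 8:19 AM–12:24 PM = 4 h 5 min; less 60 min break → 3 h 5 min
Sat: 8:06 AM–12:53 PM = 4 h 47 min; less 60 min break → 3 h 47 min
Total: 4 h 16 min + 6 h 53 min + 3 h 29 min + 3 h 5 min + 3 h 47 min = 21 h 30 min.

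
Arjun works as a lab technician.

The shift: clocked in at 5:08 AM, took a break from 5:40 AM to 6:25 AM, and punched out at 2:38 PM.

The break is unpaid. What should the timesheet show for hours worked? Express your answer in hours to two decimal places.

8.75 hours

The shift: 5:08 AM–2:38 PM = 9 h 30 min; less 45 min break → 8 h 45 min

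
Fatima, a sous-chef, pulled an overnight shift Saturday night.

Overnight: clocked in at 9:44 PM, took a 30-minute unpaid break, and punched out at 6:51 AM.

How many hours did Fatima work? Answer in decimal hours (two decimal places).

Overnight: 9:44 PM → midnight = 2 h 16 min; midnight → 6:51 AM = 6 h 51 min; span 9 h 7 min; less 30 min break → 8 h 37 min

8.62 hours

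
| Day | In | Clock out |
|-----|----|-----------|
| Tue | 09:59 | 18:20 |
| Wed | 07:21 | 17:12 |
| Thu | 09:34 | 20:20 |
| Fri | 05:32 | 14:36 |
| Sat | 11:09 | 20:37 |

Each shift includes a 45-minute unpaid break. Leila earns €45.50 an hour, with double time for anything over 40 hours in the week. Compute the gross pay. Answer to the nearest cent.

Tue: 09:59–18:20 = 8 h 21 min; less 45 min break → 7 h 36 min
Wed: 07:21–17:12 = 9 h 51 min; less 45 min break → 9 h 6 min
Thu: 09:34–20:20 = 10 h 46 min; less 45 min break → 10 h 1 min
Fri: 05:32–14:36 = 9 h 4 min; less 45 min break → 8 h 19 min
Sat: 11:09–20:37 = 9 h 28 min; less 45 min break → 8 h 43 min
Total worked: 43 h 45 min = 2625 min.
Regular 40 h 0 min = 2400 min at €45.50/h; overtime 3 h 45 min = 225 min at €91.00/h.
Pay = (2400 × €45.50 + 225 × €91.00) ÷ 60 = €2161.25.

€2161.25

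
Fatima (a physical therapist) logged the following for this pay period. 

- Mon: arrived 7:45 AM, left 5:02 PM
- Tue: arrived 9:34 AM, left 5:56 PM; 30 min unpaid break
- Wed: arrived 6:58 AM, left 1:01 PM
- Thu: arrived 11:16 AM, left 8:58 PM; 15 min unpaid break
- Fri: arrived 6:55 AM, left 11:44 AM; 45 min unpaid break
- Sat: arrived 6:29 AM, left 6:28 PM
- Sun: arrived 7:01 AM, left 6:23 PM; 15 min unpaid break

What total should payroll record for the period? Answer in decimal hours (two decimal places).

59.82 hours

Mon: 7:45 AM–5:02 PM = 9 h 17 min
Tue: 9:34 AM–5:56 PM = 8 h 22 min; less 30 min break → 7 h 52 min
Wed: 6:58 AM–1:01 PM = 6 h 3 min
Thu: 11:16 AM–8:58 PM = 9 h 42 min; less 15 min break → 9 h 27 min
Fri: 6:55 AM–11:44 AM = 4 h 49 min; less 45 min break → 4 h 4 min
Sat: 6:29 AM–6:28 PM = 11 h 59 min
Sun: 7:01 AM–6:23 PM = 11 h 22 min; less 15 min break → 11 h 7 min
Total: 9 h 17 min + 7 h 52 min + 6 h 3 min + 9 h 27 min + 4 h 4 min + 11 h 59 min + 11 h 7 min = 59 h 49 min.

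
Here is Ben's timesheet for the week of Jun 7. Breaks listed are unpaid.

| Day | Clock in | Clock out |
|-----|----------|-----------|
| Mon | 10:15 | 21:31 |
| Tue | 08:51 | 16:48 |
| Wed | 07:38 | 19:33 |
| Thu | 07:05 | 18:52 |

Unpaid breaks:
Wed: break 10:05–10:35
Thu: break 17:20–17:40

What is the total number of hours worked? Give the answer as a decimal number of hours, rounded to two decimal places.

42.08 hours

Mon: 10:15–21:31 = 11 h 16 min
Tue: 08:51–16:48 = 7 h 57 min
Wed: 07:38–19:33 = 11 h 55 min; less 30 min break → 11 h 25 min
Thu: 07:05–18:52 = 11 h 47 min; less 20 min break → 11 h 27 min
Total: 11 h 16 min + 7 h 57 min + 11 h 25 min + 11 h 27 min = 42 h 5 min.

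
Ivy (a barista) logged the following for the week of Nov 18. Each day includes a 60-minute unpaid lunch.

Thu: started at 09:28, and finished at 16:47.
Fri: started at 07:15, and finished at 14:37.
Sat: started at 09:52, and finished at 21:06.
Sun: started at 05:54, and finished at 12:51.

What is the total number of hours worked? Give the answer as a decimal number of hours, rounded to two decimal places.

Thu: 09:28–16:47 = 7 h 19 min; less 60 min break → 6 h 19 min
Fri: 07:15–14:37 = 7 h 22 min; less 60 min break → 6 h 22 min
Sat: 09:52–21:06 = 11 h 14 min; less 60 min break → 10 h 14 min
Sun: 05:54–12:51 = 6 h 57 min; less 60 min break → 5 h 57 min
Total: 6 h 19 min + 6 h 22 min + 10 h 14 min + 5 h 57 min = 28 h 52 min.

28.87 hours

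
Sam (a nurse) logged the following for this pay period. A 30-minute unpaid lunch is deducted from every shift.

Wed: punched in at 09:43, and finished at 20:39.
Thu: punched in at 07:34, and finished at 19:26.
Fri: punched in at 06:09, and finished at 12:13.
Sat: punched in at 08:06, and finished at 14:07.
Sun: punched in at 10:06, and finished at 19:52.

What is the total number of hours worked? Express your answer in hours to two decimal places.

42.15 hours

Wed: 09:43–20:39 = 10 h 56 min; less 30 min break → 10 h 26 min
Thu: 07:34–19:26 = 11 h 52 min; less 30 min break → 11 h 22 min
Fri: 06:09–12:13 = 6 h 4 min; less 30 min break → 5 h 34 min
Sat: 08:06–14:07 = 6 h 1 min; less 30 min break → 5 h 31 min
Sun: 10:06–19:52 = 9 h 46 min; less 30 min break → 9 h 16 min
Total: 10 h 26 min + 11 h 22 min + 5 h 34 min + 5 h 31 min + 9 h 16 min = 42 h 9 min.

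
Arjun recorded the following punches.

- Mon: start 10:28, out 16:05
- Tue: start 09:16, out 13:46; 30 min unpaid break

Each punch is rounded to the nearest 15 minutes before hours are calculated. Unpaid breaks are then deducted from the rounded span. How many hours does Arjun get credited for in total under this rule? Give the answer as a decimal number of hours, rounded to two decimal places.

Mon: in 10:28→10:30, out 16:05→16:00; 5 h 30 min
Tue: in 09:16→09:15, out 13:46→13:45; 4 h 30 min − 30 min = 4 h 0 min
Total credited: 9 h 30 min.

9.50 hours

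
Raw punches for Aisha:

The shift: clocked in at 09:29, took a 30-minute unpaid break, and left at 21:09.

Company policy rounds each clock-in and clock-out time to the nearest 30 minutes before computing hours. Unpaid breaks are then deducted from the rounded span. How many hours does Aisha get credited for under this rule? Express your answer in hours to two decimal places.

The shift: in 09:29→09:30, out 21:09→21:00; 11 h 30 min − 30 min = 11 h 0 min

11.00 hours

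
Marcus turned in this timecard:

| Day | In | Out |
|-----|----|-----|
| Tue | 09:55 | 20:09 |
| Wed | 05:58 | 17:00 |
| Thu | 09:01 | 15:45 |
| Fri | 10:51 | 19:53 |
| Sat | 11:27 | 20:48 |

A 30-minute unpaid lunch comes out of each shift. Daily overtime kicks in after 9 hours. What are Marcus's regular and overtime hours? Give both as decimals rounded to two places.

Regular 41.62 hours, overtime 2.27 hours

Tue: 09:55–20:09 = 10 h 14 min; less 30 min break → 9 h 44 min
Wed: 05:58–17:00 = 11 h 2 min; less 30 min break → 10 h 32 min
Thu: 09:01–15:45 = 6 h 44 min; less 30 min break → 6 h 14 min
Fri: 10:51–19:53 = 9 h 2 min; less 30 min break → 8 h 32 min
Sat: 11:27–20:48 = 9 h 21 min; less 30 min break → 8 h 51 min
Tue reg 9 h 0 min / OT 0 h 44 min; Wed reg 9 h 0 min / OT 1 h 32 min; Thu reg 6 h 14 min / OT 0 h 0 min; Fri reg 8 h 32 min / OT 0 h 0 min; Sat reg 8 h 51 min / OT 0 h 0 min.
Totals: regular 41 h 37 min, overtime 2 h 16 min.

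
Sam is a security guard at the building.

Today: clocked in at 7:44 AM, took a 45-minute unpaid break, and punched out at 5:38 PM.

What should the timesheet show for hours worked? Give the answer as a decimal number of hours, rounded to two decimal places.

Today: 7:44 AM–5:38 PM = 9 h 54 min; less 45 min break → 9 h 9 min

9.15 hours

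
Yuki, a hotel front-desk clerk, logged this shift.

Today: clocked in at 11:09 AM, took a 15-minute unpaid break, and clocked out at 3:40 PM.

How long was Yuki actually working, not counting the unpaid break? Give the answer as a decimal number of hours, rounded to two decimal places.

4.27 hours

Today: 11:09 AM–3:40 PM = 4 h 31 min; less 15 min break → 4 h 16 min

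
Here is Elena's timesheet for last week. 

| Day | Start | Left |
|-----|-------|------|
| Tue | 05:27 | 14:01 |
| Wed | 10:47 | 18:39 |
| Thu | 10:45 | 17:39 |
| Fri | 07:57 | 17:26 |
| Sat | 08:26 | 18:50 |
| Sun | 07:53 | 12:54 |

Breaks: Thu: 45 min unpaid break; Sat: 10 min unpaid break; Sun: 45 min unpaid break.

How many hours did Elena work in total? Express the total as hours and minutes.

Tue: 05:27–14:01 = 8 h 34 min
Wed: 10:47–18:39 = 7 h 52 min
Thu: 10:45–17:39 = 6 h 54 min; less 45 min break → 6 h 9 min
Fri: 07:57–17:26 = 9 h 29 min
Sat: 08:26–18:50 = 10 h 24 min; less 10 min break → 10 h 14 min
Sun: 07:53–12:54 = 5 h 1 min; less 45 min break → 4 h 16 min
Total: 8 h 34 min + 7 h 52 min + 6 h 9 min + 9 h 29 min + 10 h 14 min + 4 h 16 min = 46 h 34 min.

46 h 34 min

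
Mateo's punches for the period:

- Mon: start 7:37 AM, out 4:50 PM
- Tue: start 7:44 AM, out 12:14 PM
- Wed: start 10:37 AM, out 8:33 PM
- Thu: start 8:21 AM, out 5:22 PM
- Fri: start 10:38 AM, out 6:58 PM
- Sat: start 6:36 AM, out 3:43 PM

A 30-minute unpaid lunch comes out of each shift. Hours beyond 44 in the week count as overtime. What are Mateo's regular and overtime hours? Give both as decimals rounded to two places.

Mon: 7:37 AM–4:50 PM = 9 h 13 min; less 30 min break → 8 h 43 min
Tue: 7:44 AM–12:14 PM = 4 h 30 min; less 30 min break → 4 h 0 min
Wed: 10:37 AM–8:33 PM = 9 h 56 min; less 30 min break → 9 h 26 min
Thu: 8:21 AM–5:22 PM = 9 h 1 min; less 30 min break → 8 h 31 min
Fri: 10:38 AM–6:58 PM = 8 h 20 min; less 30 min break → 7 h 50 min
Sat: 6:36 AM–3:43 PM = 9 h 7 min; less 30 min break → 8 h 37 min
Total worked: 47 h 7 min = 47.12 h.
Threshold 44 h → overtime 3 h 7 min, regular 44 h 0 min.

Regular 44.00 hours, overtime 3.12 hours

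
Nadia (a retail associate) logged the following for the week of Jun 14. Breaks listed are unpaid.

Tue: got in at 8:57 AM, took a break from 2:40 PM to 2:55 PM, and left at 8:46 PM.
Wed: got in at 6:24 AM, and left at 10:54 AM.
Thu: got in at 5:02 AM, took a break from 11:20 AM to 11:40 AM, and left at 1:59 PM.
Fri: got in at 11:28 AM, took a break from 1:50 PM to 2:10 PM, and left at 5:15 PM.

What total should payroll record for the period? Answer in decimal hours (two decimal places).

30.13 hours

Tue: 8:57 AM–8:46 PM = 11 h 49 min; less 15 min break → 11 h 34 min
Wed: 6:24 AM–10:54 AM = 4 h 30 min
Thu: 5:02 AM–1:59 PM = 8 h 57 min; less 20 min break → 8 h 37 min
Fri: 11:28 AM–5:15 PM = 5 h 47 min; less 20 min break → 5 h 27 min
Total: 11 h 34 min + 4 h 30 min + 8 h 37 min + 5 h 27 min = 30 h 8 min.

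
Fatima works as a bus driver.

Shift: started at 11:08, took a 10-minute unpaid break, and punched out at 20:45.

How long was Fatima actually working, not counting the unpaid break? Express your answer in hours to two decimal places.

Shift: 11:08–20:45 = 9 h 37 min; less 10 min break → 9 h 27 min

9.45 hours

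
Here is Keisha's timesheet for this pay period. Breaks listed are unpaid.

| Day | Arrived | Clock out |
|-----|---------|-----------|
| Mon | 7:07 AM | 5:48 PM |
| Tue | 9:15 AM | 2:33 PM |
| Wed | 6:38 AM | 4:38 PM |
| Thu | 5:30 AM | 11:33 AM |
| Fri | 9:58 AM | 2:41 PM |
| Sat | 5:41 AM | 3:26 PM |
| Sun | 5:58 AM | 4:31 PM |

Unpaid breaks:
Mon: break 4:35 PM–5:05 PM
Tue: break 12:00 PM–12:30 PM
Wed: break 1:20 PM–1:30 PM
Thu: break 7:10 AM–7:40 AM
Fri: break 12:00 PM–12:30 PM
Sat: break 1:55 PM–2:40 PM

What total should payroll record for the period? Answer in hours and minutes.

Mon: 7:07 AM–5:48 PM = 10 h 41 min; less 30 min break → 10 h 11 min
Tue: 9:15 AM–2:33 PM = 5 h 18 min; less 30 min break → 4 h 48 min
Wed: 6:38 AM–4:38 PM = 10 h 0 min; less 10 min break → 9 h 50 min
Thu: 5:30 AM–11:33 AM = 6 h 3 min; less 30 min break → 5 h 33 min
Fri: 9:58 AM–2:41 PM = 4 h 43 min; less 30 min break → 4 h 13 min
Sat: 5:41 AM–3:26 PM = 9 h 45 min; less 45 min break → 9 h 0 min
Sun: 5:58 AM–4:31 PM = 10 h 33 min
Total: 10 h 11 min + 4 h 48 min + 9 h 50 min + 5 h 33 min + 4 h 13 min + 9 h 0 min + 10 h 33 min = 54 h 8 min.

54 h 8 min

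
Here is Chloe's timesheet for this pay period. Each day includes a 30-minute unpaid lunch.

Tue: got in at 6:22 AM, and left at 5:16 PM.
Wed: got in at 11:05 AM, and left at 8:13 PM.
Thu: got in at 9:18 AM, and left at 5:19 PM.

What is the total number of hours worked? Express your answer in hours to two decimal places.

Tue: 6:22 AM–5:16 PM = 10 h 54 min; less 30 min break → 10 h 24 min
Wed: 11:05 AM–8:13 PM = 9 h 8 min; less 30 min break → 8 h 38 min
Thu: 9:18 AM–5:19 PM = 8 h 1 min; less 30 min break → 7 h 31 min
Total: 10 h 24 min + 8 h 38 min + 7 h 31 min = 26 h 33 min.

26.55 hours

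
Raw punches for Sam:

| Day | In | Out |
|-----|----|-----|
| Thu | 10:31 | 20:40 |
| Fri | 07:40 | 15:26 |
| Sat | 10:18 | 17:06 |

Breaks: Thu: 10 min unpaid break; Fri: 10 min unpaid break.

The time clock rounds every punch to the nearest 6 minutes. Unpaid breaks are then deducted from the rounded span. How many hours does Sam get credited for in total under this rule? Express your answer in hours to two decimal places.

24.37 hours

Thu: in 10:31→10:30, out 20:40→20:42; 10 h 12 min − 10 min = 10 h 2 min
Fri: in 07:40→07:42, out 15:26→15:24; 7 h 42 min − 10 min = 7 h 32 min
Sat: in 10:18→10:18, out 17:06→17:06; 6 h 48 min
Total credited: 24 h 22 min.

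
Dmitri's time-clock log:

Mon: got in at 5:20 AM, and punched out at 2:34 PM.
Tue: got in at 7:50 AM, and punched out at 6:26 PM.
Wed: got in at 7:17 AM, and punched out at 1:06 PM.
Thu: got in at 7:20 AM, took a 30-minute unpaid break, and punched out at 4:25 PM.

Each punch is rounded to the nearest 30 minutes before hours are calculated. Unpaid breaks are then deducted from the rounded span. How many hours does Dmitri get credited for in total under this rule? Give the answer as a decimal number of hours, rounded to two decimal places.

Mon: in 5:20 AM→5:30 AM, out 2:34 PM→2:30 PM; 9 h 0 min
Tue: in 7:50 AM→8:00 AM, out 6:26 PM→6:30 PM; 10 h 30 min
Wed: in 7:17 AM→7:30 AM, out 1:06 PM→1:00 PM; 5 h 30 min
Thu: in 7:20 AM→7:30 AM, out 4:25 PM→4:30 PM; 9 h 0 min − 30 min = 8 h 30 min
Total credited: 33 h 30 min.

33.50 hours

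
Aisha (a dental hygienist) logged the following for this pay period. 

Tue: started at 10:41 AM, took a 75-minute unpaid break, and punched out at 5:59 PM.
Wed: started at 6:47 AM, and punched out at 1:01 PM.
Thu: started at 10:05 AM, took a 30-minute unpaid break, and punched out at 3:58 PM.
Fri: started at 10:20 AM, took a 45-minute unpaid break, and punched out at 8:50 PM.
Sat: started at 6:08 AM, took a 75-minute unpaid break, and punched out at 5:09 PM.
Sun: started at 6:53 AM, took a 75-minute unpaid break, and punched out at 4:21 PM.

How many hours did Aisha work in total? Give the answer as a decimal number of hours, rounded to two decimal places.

Tue: 10:41 AM–5:59 PM = 7 h 18 min; less 75 min break → 6 h 3 min
Wed: 6:47 AM–1:01 PM = 6 h 14 min
Thu: 10:05 AM–3:58 PM = 5 h 53 min; less 30 min break → 5 h 23 min
Fri: 10:20 AM–8:50 PM = 10 h 30 min; less 45 min break → 9 h 45 min
Sat: 6:08 AM–5:09 PM = 11 h 1 min; less 75 min break → 9 h 46 min
Sun: 6:53 AM–4:21 PM = 9 h 28 min; less 75 min break → 8 h 13 min
Total: 6 h 3 min + 6 h 14 min + 5 h 23 min + 9 h 45 min + 9 h 46 min + 8 h 13 min = 45 h 24 min.

45.40 hours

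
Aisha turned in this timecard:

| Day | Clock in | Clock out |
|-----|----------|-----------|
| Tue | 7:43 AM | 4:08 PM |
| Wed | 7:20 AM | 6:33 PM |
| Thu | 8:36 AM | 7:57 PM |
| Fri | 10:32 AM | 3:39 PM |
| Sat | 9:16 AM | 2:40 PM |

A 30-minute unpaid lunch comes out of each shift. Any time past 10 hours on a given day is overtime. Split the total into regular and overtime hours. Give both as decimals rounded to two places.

Tue: 7:43 AM–4:08 PM = 8 h 25 min; less 30 min break → 7 h 55 min
Wed: 7:20 AM–6:33 PM = 11 h 13 min; less 30 min break → 10 h 43 min
Thu: 8:36 AM–7:57 PM = 11 h 21 min; less 30 min break → 10 h 51 min
Fri: 10:32 AM–3:39 PM = 5 h 7 min; less 30 min break → 4 h 37 min
Sat: 9:16 AM–2:40 PM = 5 h 24 min; less 30 min break → 4 h 54 min
Tue reg 7 h 55 min / OT 0 h 0 min; Wed reg 10 h 0 min / OT 0 h 43 min; Thu reg 10 h 0 min / OT 0 h 51 min; Fri reg 4 h 37 min / OT 0 h 0 min; Sat reg 4 h 54 min / OT 0 h 0 min.
Totals: regular 37 h 26 min, overtime 1 h 34 min.

Regular 37.43 hours, overtime 1.57 hours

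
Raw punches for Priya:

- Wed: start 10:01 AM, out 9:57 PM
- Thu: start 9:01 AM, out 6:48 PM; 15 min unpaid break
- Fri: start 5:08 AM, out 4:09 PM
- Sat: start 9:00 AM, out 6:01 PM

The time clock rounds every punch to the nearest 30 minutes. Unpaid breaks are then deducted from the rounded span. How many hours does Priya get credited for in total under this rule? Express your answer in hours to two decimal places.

Wed: in 10:01 AM→10:00 AM, out 9:57 PM→10:00 PM; 12 h 0 min
Thu: in 9:01 AM→9:00 AM, out 6:48 PM→7:00 PM; 10 h 0 min − 15 min = 9 h 45 min
Fri: in 5:08 AM→5:00 AM, out 4:09 PM→4:00 PM; 11 h 0 min
Sat: in 9:00 AM→9:00 AM, out 6:01 PM→6:00 PM; 9 h 0 min
Total credited: 41 h 45 min.

41.75 hours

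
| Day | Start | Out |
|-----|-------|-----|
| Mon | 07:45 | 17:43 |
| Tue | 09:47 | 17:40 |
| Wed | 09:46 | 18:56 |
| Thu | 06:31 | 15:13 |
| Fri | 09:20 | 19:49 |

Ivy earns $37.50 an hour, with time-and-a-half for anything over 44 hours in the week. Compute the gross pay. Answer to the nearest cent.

Mon: 07:45–17:43 = 9 h 58 min
Tue: 09:47–17:40 = 7 h 53 min
Wed: 09:46–18:56 = 9 h 10 min
Thu: 06:31–15:13 = 8 h 42 min
Fri: 09:20–19:49 = 10 h 29 min
Total worked: 46 h 12 min = 2772 min.
Regular 44 h 0 min = 2640 min at $37.50/h; overtime 2 h 12 min = 132 min at $56.25/h.
Pay = (2640 × $37.50 + 132 × $56.25) ÷ 60 = $1773.75.

$1773.75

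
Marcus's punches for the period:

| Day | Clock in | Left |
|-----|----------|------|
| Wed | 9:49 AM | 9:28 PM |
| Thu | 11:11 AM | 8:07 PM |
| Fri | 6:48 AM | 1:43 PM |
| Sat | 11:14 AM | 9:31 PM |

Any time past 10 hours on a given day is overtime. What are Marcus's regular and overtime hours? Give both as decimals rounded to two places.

Regular 35.85 hours, overtime 1.93 hours

Wed: 9:49 AM–9:28 PM = 11 h 39 min
Thu: 11:11 AM–8:07 PM = 8 h 56 min
Fri: 6:48 AM–1:43 PM = 6 h 55 min
Sat: 11:14 AM–9:31 PM = 10 h 17 min
Wed reg 10 h 0 min / OT 1 h 39 min; Thu reg 8 h 56 min / OT 0 h 0 min; Fri reg 6 h 55 min / OT 0 h 0 min; Sat reg 10 h 0 min / OT 0 h 17 min.
Totals: regular 35 h 51 min, overtime 1 h 56 min.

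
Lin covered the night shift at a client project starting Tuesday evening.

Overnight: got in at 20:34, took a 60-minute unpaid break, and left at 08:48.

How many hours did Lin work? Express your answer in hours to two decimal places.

11.23 hours

Overnight: 20:34 → midnight = 3 h 26 min; midnight → 08:48 = 8 h 48 min; span 12 h 14 min; less 60 min break → 11 h 14 min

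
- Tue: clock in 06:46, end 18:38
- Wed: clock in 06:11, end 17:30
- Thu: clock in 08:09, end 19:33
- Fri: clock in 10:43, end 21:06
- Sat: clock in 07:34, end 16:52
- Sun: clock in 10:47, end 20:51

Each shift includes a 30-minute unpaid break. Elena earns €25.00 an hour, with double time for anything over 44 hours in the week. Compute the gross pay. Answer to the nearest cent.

€1966.67

Tue: 06:46–18:38 = 11 h 52 min; less 30 min break → 11 h 22 min
Wed: 06:11–17:30 = 11 h 19 min; less 30 min break → 10 h 49 min
Thu: 08:09–19:33 = 11 h 24 min; less 30 min break → 10 h 54 min
Fri: 10:43–21:06 = 10 h 23 min; less 30 min break → 9 h 53 min
Sat: 07:34–16:52 = 9 h 18 min; less 30 min break → 8 h 48 min
Sun: 10:47–20:51 = 10 h 4 min; less 30 min break → 9 h 34 min
Total worked: 61 h 20 min = 3680 min.
Regular 44 h 0 min = 2640 min at €25.00/h; overtime 17 h 20 min = 1040 min at €50.00/h.
Pay = (2640 × €25.00 + 1040 × €50.00) ÷ 60 = €1966.67.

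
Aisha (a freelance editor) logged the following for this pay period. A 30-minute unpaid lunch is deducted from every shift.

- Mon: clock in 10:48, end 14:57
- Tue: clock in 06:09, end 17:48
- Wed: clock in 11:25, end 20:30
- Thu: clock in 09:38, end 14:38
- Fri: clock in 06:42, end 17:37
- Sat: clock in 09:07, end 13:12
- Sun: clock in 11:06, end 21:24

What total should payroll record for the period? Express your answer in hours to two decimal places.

51.68 hours

Mon: 10:48–14:57 = 4 h 9 min; less 30 min break → 3 h 39 min
Tue: 06:09–17:48 = 11 h 39 min; less 30 min break → 11 h 9 min
Wed: 11:25–20:30 = 9 h 5 min; less 30 min break → 8 h 35 min
Thu: 09:38–14:38 = 5 h 0 min; less 30 min break → 4 h 30 min
Fri: 06:42–17:37 = 10 h 55 min; less 30 min break → 10 h 25 min
Sat: 09:07–13:12 = 4 h 5 min; less 30 min break → 3 h 35 min
Sun: 11:06–21:24 = 10 h 18 min; less 30 min break → 9 h 48 min
Total: 3 h 39 min + 11 h 9 min + 8 h 35 min + 4 h 30 min + 10 h 25 min + 3 h 35 min + 9 h 48 min = 51 h 41 min.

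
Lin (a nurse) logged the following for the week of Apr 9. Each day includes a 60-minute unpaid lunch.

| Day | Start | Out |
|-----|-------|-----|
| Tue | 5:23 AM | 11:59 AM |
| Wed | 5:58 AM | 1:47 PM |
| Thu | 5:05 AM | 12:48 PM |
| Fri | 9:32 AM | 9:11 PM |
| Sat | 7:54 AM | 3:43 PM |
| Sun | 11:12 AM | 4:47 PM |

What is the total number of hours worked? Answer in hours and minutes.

41 h 11 min

Tue: 5:23 AM–11:59 AM = 6 h 36 min; less 60 min break → 5 h 36 min
Wed: 5:58 AM–1:47 PM = 7 h 49 min; less 60 min break → 6 h 49 min
Thu: 5:05 AM–12:48 PM = 7 h 43 min; less 60 min break → 6 h 43 min
Fri: 9:32 AM–9:11 PM = 11 h 39 min; less 60 min break → 10 h 39 min
Sat: 7:54 AM–3:43 PM = 7 h 49 min; less 60 min break → 6 h 49 min
Sun: 11:12 AM–4:47 PM = 5 h 35 min; less 60 min break → 4 h 35 min
Total: 5 h 36 min + 6 h 49 min + 6 h 43 min + 10 h 39 min + 6 h 49 min + 4 h 35 min = 41 h 11 min.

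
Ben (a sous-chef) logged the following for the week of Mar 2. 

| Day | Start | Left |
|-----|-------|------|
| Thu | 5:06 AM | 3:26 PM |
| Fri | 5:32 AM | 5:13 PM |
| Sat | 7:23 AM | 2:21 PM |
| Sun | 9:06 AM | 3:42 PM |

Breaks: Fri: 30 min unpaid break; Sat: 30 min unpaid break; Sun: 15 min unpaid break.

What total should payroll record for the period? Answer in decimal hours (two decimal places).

Thu: 5:06 AM–3:26 PM = 10 h 20 min
Fri: 5:32 AM–5:13 PM = 11 h 41 min; less 30 min break → 11 h 11 min
Sat: 7:23 AM–2:21 PM = 6 h 58 min; less 30 min break → 6 h 28 min
Sun: 9:06 AM–3:42 PM = 6 h 36 min; less 15 min break → 6 h 21 min
Total: 10 h 20 min + 11 h 11 min + 6 h 28 min + 6 h 21 min = 34 h 20 min.

34.33 hours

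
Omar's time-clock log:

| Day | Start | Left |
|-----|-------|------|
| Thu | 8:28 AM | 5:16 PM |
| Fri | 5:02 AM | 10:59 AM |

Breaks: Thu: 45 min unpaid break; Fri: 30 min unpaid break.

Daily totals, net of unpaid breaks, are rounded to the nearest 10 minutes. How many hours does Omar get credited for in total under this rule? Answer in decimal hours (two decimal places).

Thu: 8:28 AM–5:16 PM = 8 h 48 min − 45 min = 8 h 3 min → rounds to 8 h 0 min
Fri: 5:02 AM–10:59 AM = 5 h 57 min − 30 min = 5 h 27 min → rounds to 5 h 30 min
Total credited: 13 h 30 min.

13.50 hours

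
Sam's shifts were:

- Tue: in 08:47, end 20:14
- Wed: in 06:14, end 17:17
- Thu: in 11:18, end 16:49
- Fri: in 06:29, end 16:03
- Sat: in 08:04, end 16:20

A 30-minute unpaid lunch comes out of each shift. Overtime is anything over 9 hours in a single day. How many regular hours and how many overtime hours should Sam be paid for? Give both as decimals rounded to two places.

Tue: 08:47–20:14 = 11 h 27 min; less 30 min break → 10 h 57 min
Wed: 06:14–17:17 = 11 h 3 min; less 30 min break → 10 h 33 min
Thu: 11:18–16:49 = 5 h 31 min; less 30 min break → 5 h 1 min
Fri: 06:29–16:03 = 9 h 34 min; less 30 min break → 9 h 4 min
Sat: 08:04–16:20 = 8 h 16 min; less 30 min break → 7 h 46 min
Tue reg 9 h 0 min / OT 1 h 57 min; Wed reg 9 h 0 min / OT 1 h 33 min; Thu reg 5 h 1 min / OT 0 h 0 min; Fri reg 9 h 0 min / OT 0 h 4 min; Sat reg 7 h 46 min / OT 0 h 0 min.
Totals: regular 39 h 47 min, overtime 3 h 34 min.

Regular 39.78 hours, overtime 3.57 hours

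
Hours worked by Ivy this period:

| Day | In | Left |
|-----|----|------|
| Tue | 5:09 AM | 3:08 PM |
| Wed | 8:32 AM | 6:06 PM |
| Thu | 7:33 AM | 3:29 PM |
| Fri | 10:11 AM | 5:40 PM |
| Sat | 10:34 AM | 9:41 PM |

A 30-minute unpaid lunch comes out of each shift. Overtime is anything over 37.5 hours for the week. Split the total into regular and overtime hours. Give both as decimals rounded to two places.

Tue: 5:09 AM–3:08 PM = 9 h 59 min; less 30 min break → 9 h 29 min
Wed: 8:32 AM–6:06 PM = 9 h 34 min; less 30 min break → 9 h 4 min
Thu: 7:33 AM–3:29 PM = 7 h 56 min; less 30 min break → 7 h 26 min
Fri: 10:11 AM–5:40 PM = 7 h 29 min; less 30 min break → 6 h 59 min
Sat: 10:34 AM–9:41 PM = 11 h 7 min; less 30 min break → 10 h 37 min
Total worked: 43 h 35 min = 43.58 h.
Threshold 37.5 h → overtime 6 h 5 min, regular 37 h 30 min.

Regular 37.50 hours, overtime 6.08 hours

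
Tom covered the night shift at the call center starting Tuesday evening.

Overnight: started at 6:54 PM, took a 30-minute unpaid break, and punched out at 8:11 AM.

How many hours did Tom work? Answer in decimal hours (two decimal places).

12.78 hours

Overnight: 6:54 PM → midnight = 5 h 6 min; midnight → 8:11 AM = 8 h 11 min; span 13 h 17 min; less 30 min break → 12 h 47 min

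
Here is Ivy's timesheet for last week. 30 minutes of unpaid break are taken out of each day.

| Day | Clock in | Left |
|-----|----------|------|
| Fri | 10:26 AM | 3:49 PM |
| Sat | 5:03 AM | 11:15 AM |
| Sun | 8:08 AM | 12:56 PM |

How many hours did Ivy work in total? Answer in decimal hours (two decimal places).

Fri: 10:26 AM–3:49 PM = 5 h 23 min; less 30 min break → 4 h 53 min
Sat: 5:03 AM–11:15 AM = 6 h 12 min; less 30 min break → 5 h 42 min
Sun: 8:08 AM–12:56 PM = 4 h 48 min; less 30 min break → 4 h 18 min
Total: 4 h 53 min + 5 h 42 min + 4 h 18 min = 14 h 53 min.

14.88 hours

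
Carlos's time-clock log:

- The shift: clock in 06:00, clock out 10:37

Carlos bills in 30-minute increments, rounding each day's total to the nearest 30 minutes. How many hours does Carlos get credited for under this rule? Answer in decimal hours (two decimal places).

4.50 hours

The shift: 06:00–10:37 = 4 h 37 min → rounds to 4 h 30 min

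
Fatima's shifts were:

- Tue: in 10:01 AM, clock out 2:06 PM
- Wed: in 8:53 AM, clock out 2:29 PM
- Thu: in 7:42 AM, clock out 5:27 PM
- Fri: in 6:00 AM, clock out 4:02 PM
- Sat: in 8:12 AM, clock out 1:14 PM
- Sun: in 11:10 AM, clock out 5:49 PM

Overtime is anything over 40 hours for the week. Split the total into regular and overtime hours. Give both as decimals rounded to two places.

Regular 40.00 hours, overtime 1.15 hours

Tue: 10:01 AM–2:06 PM = 4 h 5 min
Wed: 8:53 AM–2:29 PM = 5 h 36 min
Thu: 7:42 AM–5:27 PM = 9 h 45 min
Fri: 6:00 AM–4:02 PM = 10 h 2 min
Sat: 8:12 AM–1:14 PM = 5 h 2 min
Sun: 11:10 AM–5:49 PM = 6 h 39 min
Total worked: 41 h 9 min = 41.15 h.
Threshold 40 h → overtime 1 h 9 min, regular 40 h 0 min.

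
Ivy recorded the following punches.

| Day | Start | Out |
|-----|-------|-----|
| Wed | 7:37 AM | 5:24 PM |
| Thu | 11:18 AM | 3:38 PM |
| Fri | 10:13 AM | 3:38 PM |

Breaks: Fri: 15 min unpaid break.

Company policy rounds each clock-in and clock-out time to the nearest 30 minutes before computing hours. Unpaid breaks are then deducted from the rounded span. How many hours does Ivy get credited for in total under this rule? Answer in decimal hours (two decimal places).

19.25 hours

Wed: in 7:37 AM→7:30 AM, out 5:24 PM→5:30 PM; 10 h 0 min
Thu: in 11:18 AM→11:30 AM, out 3:38 PM→3:30 PM; 4 h 0 min
Fri: in 10:13 AM→10:00 AM, out 3:38 PM→3:30 PM; 5 h 30 min − 15 min = 5 h 15 min
Total credited: 19 h 15 min.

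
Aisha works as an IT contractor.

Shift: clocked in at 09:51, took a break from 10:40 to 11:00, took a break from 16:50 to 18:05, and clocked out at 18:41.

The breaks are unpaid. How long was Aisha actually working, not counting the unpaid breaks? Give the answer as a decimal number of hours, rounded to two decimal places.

7.25 hours

Shift: 09:51–18:41 = 8 h 50 min; less 95 min break → 7 h 15 min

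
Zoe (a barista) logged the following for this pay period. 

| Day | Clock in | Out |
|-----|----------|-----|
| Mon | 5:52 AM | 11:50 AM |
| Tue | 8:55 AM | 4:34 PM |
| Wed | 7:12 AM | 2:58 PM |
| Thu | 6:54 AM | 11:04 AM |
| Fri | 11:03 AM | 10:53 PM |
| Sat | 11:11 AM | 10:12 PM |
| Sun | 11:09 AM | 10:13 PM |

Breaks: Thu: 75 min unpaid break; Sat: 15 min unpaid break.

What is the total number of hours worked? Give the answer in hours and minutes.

Mon: 5:52 AM–11:50 AM = 5 h 58 min
Tue: 8:55 AM–4:34 PM = 7 h 39 min
Wed: 7:12 AM–2:58 PM = 7 h 46 min
Thu: 6:54 AM–11:04 AM = 4 h 10 min; less 75 min break → 2 h 55 min
Fri: 11:03 AM–10:53 PM = 11 h 50 min
Sat: 11:11 AM–10:12 PM = 11 h 1 min; less 15 min break → 10 h 46 min
Sun: 11:09 AM–10:13 PM = 11 h 4 min
Total: 5 h 58 min + 7 h 39 min + 7 h 46 min + 2 h 55 min + 11 h 50 min + 10 h 46 min + 11 h 4 min = 57 h 58 min.

57 h 58 min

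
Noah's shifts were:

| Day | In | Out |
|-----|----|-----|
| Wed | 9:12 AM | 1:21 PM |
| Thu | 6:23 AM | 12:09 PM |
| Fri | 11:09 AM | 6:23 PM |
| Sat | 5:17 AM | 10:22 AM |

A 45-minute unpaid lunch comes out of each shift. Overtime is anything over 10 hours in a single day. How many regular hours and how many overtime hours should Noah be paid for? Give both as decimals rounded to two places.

Regular 19.23 hours, overtime 0.00 hours

Wed: 9:12 AM–1:21 PM = 4 h 9 min; less 45 min break → 3 h 24 min
Thu: 6:23 AM–12:09 PM = 5 h 46 min; less 45 min break → 5 h 1 min
Fri: 11:09 AM–6:23 PM = 7 h 14 min; less 45 min break → 6 h 29 min
Sat: 5:17 AM–10:22 AM = 5 h 5 min; less 45 min break → 4 h 20 min
Wed reg 3 h 24 min / OT 0 h 0 min; Thu reg 5 h 1 min / OT 0 h 0 min; Fri reg 6 h 29 min / OT 0 h 0 min; Sat reg 4 h 20 min / OT 0 h 0 min.
Totals: regular 19 h 14 min, overtime 0 h 0 min.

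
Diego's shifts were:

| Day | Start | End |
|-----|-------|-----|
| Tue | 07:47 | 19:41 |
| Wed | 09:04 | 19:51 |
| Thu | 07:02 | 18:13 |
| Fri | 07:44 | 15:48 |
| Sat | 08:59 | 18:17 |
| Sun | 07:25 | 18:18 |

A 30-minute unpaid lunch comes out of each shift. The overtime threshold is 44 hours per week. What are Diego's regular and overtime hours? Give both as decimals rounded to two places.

Tue: 07:47–19:41 = 11 h 54 min; less 30 min break → 11 h 24 min
Wed: 09:04–19:51 = 10 h 47 min; less 30 min break → 10 h 17 min
Thu: 07:02–18:13 = 11 h 11 min; less 30 min break → 10 h 41 min
Fri: 07:44–15:48 = 8 h 4 min; less 30 min break → 7 h 34 min
Sat: 08:59–18:17 = 9 h 18 min; less 30 min break → 8 h 48 min
Sun: 07:25–18:18 = 10 h 53 min; less 30 min break → 10 h 23 min
Total worked: 59 h 7 min = 59.12 h.
Threshold 44 h → overtime 15 h 7 min, regular 44 h 0 min.

Regular 44.00 hours, overtime 15.12 hours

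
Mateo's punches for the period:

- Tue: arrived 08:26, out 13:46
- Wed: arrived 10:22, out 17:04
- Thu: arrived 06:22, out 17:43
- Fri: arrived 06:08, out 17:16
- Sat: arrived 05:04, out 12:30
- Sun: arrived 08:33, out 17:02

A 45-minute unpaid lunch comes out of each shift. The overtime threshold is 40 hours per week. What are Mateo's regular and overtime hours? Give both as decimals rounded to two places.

Tue: 08:26–13:46 = 5 h 20 min; less 45 min break → 4 h 35 min
Wed: 10:22–17:04 = 6 h 42 min; less 45 min break → 5 h 57 min
Thu: 06:22–17:43 = 11 h 21 min; less 45 min break → 10 h 36 min
Fri: 06:08–17:16 = 11 h 8 min; less 45 min break → 10 h 23 min
Sat: 05:04–12:30 = 7 h 26 min; less 45 min break → 6 h 41 min
Sun: 08:33–17:02 = 8 h 29 min; less 45 min break → 7 h 44 min
Total worked: 45 h 56 min = 45.93 h.
Threshold 40 h → overtime 5 h 56 min, regular 40 h 0 min.

Regular 40.00 hours, overtime 5.93 hours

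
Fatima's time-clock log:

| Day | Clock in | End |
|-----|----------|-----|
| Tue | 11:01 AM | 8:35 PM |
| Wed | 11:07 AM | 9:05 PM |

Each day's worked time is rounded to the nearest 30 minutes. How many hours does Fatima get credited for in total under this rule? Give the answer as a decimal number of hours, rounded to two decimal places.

Tue: 11:01 AM–8:35 PM = 9 h 34 min → rounds to 9 h 30 min
Wed: 11:07 AM–9:05 PM = 9 h 58 min → rounds to 10 h 0 min
Total credited: 19 h 30 min.

19.50 hours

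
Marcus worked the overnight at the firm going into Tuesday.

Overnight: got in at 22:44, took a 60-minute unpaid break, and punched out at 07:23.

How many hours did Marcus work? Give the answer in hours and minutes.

Overnight: 22:44 → midnight = 1 h 16 min; midnight → 07:23 = 7 h 23 min; span 8 h 39 min; less 60 min break → 7 h 39 min

7 h 39 min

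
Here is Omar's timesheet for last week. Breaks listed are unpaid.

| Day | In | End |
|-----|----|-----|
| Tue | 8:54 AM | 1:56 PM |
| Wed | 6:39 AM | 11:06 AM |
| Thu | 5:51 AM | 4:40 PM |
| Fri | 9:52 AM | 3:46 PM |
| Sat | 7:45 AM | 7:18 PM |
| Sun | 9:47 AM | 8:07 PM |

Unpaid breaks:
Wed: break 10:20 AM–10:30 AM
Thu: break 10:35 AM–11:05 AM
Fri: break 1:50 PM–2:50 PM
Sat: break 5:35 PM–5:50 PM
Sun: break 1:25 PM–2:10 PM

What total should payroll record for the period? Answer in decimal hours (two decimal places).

Tue: 8:54 AM–1:56 PM = 5 h 2 min
Wed: 6:39 AM–11:06 AM = 4 h 27 min; less 10 min break → 4 h 17 min
Thu: 5:51 AM–4:40 PM = 10 h 49 min; less 30 min break → 10 h 19 min
Fri: 9:52 AM–3:46 PM = 5 h 54 min; less 60 min break → 4 h 54 min
Sat: 7:45 AM–7:18 PM = 11 h 33 min; less 15 min break → 11 h 18 min
Sun: 9:47 AM–8:07 PM = 10 h 20 min; less 45 min break → 9 h 35 min
Total: 5 h 2 min + 4 h 17 min + 10 h 19 min + 4 h 54 min + 11 h 18 min + 9 h 35 min = 45 h 25 min.

45.42 hours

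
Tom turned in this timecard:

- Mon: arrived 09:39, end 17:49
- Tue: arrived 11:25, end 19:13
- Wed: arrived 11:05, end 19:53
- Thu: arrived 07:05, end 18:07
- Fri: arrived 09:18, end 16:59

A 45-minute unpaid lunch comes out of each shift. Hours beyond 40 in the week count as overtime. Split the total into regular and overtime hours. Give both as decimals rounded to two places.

Mon: 09:39–17:49 = 8 h 10 min; less 45 min break → 7 h 25 min
Tue: 11:25–19:13 = 7 h 48 min; less 45 min break → 7 h 3 min
Wed: 11:05–19:53 = 8 h 48 min; less 45 min break → 8 h 3 min
Thu: 07:05–18:07 = 11 h 2 min; less 45 min break → 10 h 17 min
Fri: 09:18–16:59 = 7 h 41 min; less 45 min break → 6 h 56 min
Total worked: 39 h 44 min = 39.73 h.
Threshold 40 h → overtime 0 h 0 min, regular 39 h 44 min.

Regular 39.73 hours, overtime 0.00 hours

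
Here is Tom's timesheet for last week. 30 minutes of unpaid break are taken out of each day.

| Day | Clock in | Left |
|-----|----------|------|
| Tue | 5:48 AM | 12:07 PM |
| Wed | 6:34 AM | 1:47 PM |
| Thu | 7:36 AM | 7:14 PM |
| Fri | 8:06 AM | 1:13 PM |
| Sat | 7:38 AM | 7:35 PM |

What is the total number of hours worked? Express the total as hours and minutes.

39 h 44 min

Tue: 5:48 AM–12:07 PM = 6 h 19 min; less 30 min break → 5 h 49 min
Wed: 6:34 AM–1:47 PM = 7 h 13 min; less 30 min break → 6 h 43 min
Thu: 7:36 AM–7:14 PM = 11 h 38 min; less 30 min break → 11 h 8 min
Fri: 8:06 AM–1:13 PM = 5 h 7 min; less 30 min break → 4 h 37 min
Sat: 7:38 AM–7:35 PM = 11 h 57 min; less 30 min break → 11 h 27 min
Total: 5 h 49 min + 6 h 43 min + 11 h 8 min + 4 h 37 min + 11 h 27 min = 39 h 44 min.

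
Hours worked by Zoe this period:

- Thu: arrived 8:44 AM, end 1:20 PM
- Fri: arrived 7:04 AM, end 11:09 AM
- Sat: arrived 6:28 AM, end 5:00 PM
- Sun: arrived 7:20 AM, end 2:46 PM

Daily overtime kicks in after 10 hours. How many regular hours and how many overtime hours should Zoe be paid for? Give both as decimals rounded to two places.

Regular 26.12 hours, overtime 0.53 hours

Thu: 8:44 AM–1:20 PM = 4 h 36 min
Fri: 7:04 AM–11:09 AM = 4 h 5 min
Sat: 6:28 AM–5:00 PM = 10 h 32 min
Sun: 7:20 AM–2:46 PM = 7 h 26 min
Thu reg 4 h 36 min / OT 0 h 0 min; Fri reg 4 h 5 min / OT 0 h 0 min; Sat reg 10 h 0 min / OT 0 h 32 min; Sun reg 7 h 26 min / OT 0 h 0 min.
Totals: regular 26 h 7 min, overtime 0 h 32 min.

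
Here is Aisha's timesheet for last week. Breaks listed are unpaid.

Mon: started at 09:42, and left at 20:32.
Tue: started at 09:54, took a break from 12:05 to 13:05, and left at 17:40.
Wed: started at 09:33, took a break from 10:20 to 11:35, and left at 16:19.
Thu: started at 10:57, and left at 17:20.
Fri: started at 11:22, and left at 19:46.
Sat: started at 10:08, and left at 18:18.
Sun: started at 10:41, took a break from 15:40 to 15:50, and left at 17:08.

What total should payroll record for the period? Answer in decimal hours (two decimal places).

52.35 hours

Mon: 09:42–20:32 = 10 h 50 min
Tue: 09:54–17:40 = 7 h 46 min; less 60 min break → 6 h 46 min
Wed: 09:33–16:19 = 6 h 46 min; less 75 min break → 5 h 31 min
Thu: 10:57–17:20 = 6 h 23 min
Fri: 11:22–19:46 = 8 h 24 min
Sat: 10:08–18:18 = 8 h 10 min
Sun: 10:41–17:08 = 6 h 27 min; less 10 min break → 6 h 17 min
Total: 10 h 50 min + 6 h 46 min + 5 h 31 min + 6 h 23 min + 8 h 24 min + 8 h 10 min + 6 h 17 min = 52 h 21 min.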